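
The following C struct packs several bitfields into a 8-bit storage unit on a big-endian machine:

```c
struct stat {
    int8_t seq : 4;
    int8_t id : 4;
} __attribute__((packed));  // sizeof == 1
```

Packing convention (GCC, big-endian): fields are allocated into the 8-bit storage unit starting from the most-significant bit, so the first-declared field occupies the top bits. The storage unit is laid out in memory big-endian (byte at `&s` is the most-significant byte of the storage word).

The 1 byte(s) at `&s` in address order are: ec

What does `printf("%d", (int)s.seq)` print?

-2

[0]=0xec (big-endian) → word 0xec
seq [4+:4] = (word>>4) & 0xf = 14  ←
id [0+:4] = (word>>0) & 0xf = 12
seq signed 4b, MSB=1: 14 - 16 = -2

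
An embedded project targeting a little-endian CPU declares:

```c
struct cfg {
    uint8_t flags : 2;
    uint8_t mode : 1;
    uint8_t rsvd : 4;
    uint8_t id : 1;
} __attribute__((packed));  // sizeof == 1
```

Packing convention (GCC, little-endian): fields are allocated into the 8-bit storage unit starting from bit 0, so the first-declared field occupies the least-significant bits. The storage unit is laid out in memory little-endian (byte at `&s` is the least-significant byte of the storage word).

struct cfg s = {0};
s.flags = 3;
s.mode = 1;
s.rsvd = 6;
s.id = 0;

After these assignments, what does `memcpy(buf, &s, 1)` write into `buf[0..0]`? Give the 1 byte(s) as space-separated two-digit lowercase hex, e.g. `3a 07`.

37

[0+:2] flags=3 & 0x3 = 0x3; word=0x03
[2+:1] mode=1 & 0x1 = 0x1; word=0x07
[3+:4] rsvd=6 & 0xf = 0x6; word=0x37
[7+:1] id=0 & 0x1 = 0x0; word=0x37
word = 0x37 → little-endian bytes:
  [0]=0x37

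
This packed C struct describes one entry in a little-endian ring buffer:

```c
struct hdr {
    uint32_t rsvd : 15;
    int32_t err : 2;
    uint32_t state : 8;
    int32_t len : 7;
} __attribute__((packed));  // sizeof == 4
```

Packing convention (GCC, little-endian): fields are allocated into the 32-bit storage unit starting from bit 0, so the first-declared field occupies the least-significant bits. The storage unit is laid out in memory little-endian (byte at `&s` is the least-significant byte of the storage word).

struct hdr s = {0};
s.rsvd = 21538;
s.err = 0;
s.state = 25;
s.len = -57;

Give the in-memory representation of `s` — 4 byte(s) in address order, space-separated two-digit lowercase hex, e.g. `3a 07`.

22 54 32 8e

[0+:15] rsvd=21538 & 0x7fff = 0x5422; word=0x00005422
[15+:2] err=0 & 0x3 = 0x0; word=0x00005422
[17+:8] state=25 & 0xff = 0x19; word=0x00325422
[25+:7] len=-57 & 0x7f = 0x47; word=0x8e325422
word = 0x8e325422 → little-endian bytes:
  [0]=0x22  [1]=0x54  [2]=0x32  [3]=0x8e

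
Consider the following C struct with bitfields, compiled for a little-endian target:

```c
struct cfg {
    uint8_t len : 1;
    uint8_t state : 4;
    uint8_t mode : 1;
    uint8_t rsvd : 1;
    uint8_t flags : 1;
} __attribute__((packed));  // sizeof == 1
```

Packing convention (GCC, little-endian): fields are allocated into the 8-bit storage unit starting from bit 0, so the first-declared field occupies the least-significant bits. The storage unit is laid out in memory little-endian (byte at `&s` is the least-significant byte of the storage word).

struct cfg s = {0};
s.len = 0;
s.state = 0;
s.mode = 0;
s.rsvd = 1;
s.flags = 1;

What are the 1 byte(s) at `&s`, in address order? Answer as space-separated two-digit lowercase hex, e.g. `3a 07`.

len (1b) val=0 bits=0x0 at bit 0: 0x00
state (4b) val=0 bits=0x0 at bit 1: 0x00
mode (1b) val=0 bits=0x0 at bit 5: 0x00
rsvd (1b) val=1 bits=0x1 at bit 6: 0x40
flags (1b) val=1 bits=0x1 at bit 7: 0xc0
word = 0xc0 → little-endian bytes:
  [0]=0xc0

c0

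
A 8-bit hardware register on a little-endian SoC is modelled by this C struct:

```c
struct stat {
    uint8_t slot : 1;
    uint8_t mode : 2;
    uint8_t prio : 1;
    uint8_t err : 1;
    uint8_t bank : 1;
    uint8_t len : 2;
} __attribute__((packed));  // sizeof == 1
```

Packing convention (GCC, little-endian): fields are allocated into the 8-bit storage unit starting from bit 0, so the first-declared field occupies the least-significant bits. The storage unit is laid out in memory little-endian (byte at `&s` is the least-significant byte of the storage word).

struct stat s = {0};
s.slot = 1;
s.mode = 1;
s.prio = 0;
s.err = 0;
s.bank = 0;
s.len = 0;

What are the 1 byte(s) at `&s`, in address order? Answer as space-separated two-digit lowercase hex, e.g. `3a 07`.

03

slot (1b) val=1 bits=0x1 at bit 0: 0x01
mode (2b) val=1 bits=0x1 at bit 1: 0x03
prio (1b) val=0 bits=0x0 at bit 3: 0x03
err (1b) val=0 bits=0x0 at bit 4: 0x03
bank (1b) val=0 bits=0x0 at bit 5: 0x03
len (2b) val=0 bits=0x0 at bit 6: 0x03
word = 0x03 → little-endian bytes:
  [0]=0x03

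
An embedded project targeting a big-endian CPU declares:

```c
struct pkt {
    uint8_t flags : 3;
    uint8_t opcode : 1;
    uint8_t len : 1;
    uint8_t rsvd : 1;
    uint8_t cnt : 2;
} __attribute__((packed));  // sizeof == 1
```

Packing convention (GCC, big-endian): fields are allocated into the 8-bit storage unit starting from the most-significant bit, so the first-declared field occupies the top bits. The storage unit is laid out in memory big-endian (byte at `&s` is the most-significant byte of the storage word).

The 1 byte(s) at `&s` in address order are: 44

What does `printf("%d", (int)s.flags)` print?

[0]=0x44 (big-endian) → word 0x44
flags:3 @ bit 5 → (0x44>>5)&0x7 = 0x2  ←
opcode:1 @ bit 4 → (0x44>>4)&0x1 = 0x0
len:1 @ bit 3 → (0x44>>3)&0x1 = 0x0
rsvd:1 @ bit 2 → (0x44>>2)&0x1 = 0x1
cnt:2 @ bit 0 → (0x44>>0)&0x3 = 0x0

2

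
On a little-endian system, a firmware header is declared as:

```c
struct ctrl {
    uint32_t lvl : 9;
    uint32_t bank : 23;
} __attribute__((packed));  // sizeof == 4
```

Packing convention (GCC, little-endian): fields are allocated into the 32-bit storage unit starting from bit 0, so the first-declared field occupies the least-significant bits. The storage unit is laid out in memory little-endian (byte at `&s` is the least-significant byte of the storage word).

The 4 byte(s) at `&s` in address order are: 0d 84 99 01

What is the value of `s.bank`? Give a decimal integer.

52418

[0]=0x0d [1]=0x84 [2]=0x99 [3]=0x01 (little-endian) → word 0x0199840d
lvl:9 @ bit 0 → (0x0199840d>>0)&0x1ff = 0xd
bank:23 @ bit 9 → (0x0199840d>>9)&0x7fffff = 0xccc2  ←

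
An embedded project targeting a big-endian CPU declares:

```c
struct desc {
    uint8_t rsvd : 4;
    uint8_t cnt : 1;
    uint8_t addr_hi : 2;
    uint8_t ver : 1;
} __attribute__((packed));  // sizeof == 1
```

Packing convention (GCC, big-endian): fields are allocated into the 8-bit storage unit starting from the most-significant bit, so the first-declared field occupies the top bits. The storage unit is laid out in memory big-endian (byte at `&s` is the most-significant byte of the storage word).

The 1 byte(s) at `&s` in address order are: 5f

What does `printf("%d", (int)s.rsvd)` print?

5

[0]=0x5f (big-endian) → word 0x5f
rsvd:4 @ bit 4 → (0x5f>>4)&0xf = 0x5  ←
cnt:1 @ bit 3 → (0x5f>>3)&0x1 = 0x1
addr_hi:2 @ bit 1 → (0x5f>>1)&0x3 = 0x3
ver:1 @ bit 0 → (0x5f>>0)&0x1 = 0x1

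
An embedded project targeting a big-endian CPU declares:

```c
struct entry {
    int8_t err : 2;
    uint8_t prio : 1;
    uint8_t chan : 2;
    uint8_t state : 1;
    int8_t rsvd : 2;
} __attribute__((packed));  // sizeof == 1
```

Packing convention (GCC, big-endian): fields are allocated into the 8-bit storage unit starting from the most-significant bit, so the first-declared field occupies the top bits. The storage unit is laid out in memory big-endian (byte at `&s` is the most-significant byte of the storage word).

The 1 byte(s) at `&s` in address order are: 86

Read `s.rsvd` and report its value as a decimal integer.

-2

[0]=0x86 (big-endian) → word 0x86
err:2 @ bit 6 → (0x86>>6)&0x3 = 0x2
prio:1 @ bit 5 → (0x86>>5)&0x1 = 0x0
chan:2 @ bit 3 → (0x86>>3)&0x3 = 0x0
state:1 @ bit 2 → (0x86>>2)&0x1 = 0x1
rsvd:2 @ bit 0 → (0x86>>0)&0x3 = 0x2  ←
rsvd signed 2b, MSB=1: 2 - 4 = -2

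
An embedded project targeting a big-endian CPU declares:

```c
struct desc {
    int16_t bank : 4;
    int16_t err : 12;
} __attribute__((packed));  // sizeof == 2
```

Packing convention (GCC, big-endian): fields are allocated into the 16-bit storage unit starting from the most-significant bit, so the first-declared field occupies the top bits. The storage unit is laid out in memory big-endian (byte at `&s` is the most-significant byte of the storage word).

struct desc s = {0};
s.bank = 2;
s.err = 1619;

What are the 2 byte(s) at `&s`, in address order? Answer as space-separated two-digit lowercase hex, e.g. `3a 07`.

26 53

bank (4b) val=2 bits=0x2 at bit 12: 0x2000
err (12b) val=1619 bits=0x653 at bit 0: 0x2653
word = 0x2653 → big-endian bytes:
  [0]=0x26  [1]=0x53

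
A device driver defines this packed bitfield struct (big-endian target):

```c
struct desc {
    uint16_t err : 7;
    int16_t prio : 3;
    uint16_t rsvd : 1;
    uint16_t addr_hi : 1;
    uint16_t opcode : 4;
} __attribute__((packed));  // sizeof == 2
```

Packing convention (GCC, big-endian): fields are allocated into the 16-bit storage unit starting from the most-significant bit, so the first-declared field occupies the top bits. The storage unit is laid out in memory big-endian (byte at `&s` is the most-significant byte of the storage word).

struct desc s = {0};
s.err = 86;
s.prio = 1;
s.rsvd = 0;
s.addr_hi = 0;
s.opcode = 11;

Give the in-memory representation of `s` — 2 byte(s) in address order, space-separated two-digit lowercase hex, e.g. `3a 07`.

ac 4b

[9+:7] err=86 & 0x7f = 0x56; word=0xac00
[6+:3] prio=1 & 0x7 = 0x1; word=0xac40
[5+:1] rsvd=0 & 0x1 = 0x0; word=0xac40
[4+:1] addr_hi=0 & 0x1 = 0x0; word=0xac40
[0+:4] opcode=11 & 0xf = 0xb; word=0xac4b
word = 0xac4b → big-endian bytes:
  [0]=0xac  [1]=0x4b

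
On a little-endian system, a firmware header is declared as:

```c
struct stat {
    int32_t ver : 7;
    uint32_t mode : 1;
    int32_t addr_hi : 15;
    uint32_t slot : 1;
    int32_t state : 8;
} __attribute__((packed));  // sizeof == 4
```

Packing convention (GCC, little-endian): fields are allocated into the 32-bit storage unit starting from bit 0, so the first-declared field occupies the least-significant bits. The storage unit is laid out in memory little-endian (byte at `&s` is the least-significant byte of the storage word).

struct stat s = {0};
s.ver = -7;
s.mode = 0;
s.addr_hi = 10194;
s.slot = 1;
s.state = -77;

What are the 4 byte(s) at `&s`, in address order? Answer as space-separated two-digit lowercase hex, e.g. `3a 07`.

79 d2 a7 b3

ver:7 = -7 → 0x79 << 0 → word 0x00000079
mode:1 = 0 → 0x0 << 7 → word 0x00000079
addr_hi:15 = 10194 → 0x27d2 << 8 → word 0x0027d279
slot:1 = 1 → 0x1 << 23 → word 0x00a7d279
state:8 = -77 → 0xb3 << 24 → word 0xb3a7d279
word = 0xb3a7d279 → little-endian bytes:
  [0]=0x79  [1]=0xd2  [2]=0xa7  [3]=0xb3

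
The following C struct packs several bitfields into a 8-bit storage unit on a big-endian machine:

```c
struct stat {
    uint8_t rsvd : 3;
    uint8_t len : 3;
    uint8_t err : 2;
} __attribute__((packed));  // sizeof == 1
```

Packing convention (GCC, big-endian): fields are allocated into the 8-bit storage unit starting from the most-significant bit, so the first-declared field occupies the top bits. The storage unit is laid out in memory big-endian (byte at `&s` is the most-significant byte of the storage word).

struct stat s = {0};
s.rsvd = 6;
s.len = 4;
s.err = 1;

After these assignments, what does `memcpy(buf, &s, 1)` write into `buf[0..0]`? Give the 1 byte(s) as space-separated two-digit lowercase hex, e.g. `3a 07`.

d1

rsvd:3 = 6 → 0x6 << 5 → word 0xc0
len:3 = 4 → 0x4 << 2 → word 0xd0
err:2 = 1 → 0x1 << 0 → word 0xd1
word = 0xd1 → big-endian bytes:
  [0]=0xd1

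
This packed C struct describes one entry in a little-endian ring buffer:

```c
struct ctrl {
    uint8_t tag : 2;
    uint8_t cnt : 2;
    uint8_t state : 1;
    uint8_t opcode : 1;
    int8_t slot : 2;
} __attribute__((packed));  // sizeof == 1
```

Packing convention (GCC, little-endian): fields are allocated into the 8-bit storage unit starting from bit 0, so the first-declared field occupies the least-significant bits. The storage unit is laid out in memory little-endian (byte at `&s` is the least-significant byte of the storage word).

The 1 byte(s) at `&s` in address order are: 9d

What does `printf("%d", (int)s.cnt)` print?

[0]=0x9d (little-endian) → word 0x9d
tag:2 @ bit 0 → (0x9d>>0)&0x3 = 0x1
cnt:2 @ bit 2 → (0x9d>>2)&0x3 = 0x3  ←
state:1 @ bit 4 → (0x9d>>4)&0x1 = 0x1
opcode:1 @ bit 5 → (0x9d>>5)&0x1 = 0x0
slot:2 @ bit 6 → (0x9d>>6)&0x3 = 0x2

3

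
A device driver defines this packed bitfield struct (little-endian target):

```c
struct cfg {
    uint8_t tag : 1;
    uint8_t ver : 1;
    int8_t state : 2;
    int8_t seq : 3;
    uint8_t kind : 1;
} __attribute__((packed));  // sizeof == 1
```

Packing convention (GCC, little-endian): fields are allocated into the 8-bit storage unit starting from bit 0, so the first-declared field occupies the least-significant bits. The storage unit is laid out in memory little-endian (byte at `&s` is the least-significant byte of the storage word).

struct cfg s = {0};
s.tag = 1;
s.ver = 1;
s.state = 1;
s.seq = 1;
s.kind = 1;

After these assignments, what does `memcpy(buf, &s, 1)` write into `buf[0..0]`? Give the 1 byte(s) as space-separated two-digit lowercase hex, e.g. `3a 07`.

97

tag:1 = 1 → 0x1 << 0 → word 0x01
ver:1 = 1 → 0x1 << 1 → word 0x03
state:2 = 1 → 0x1 << 2 → word 0x07
seq:3 = 1 → 0x1 << 4 → word 0x17
kind:1 = 1 → 0x1 << 7 → word 0x97
word = 0x97 → little-endian bytes:
  [0]=0x97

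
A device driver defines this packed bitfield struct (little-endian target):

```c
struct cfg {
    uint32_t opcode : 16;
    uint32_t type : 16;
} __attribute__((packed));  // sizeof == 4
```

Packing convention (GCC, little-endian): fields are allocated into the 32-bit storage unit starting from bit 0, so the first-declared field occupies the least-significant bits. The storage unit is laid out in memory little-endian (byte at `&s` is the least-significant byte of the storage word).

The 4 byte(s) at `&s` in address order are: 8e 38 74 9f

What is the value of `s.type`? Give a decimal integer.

40820

[0]=0x8e [1]=0x38 [2]=0x74 [3]=0x9f (little-endian) → word 0x9f74388e
opcode:16 @ bit 0 → (0x9f74388e>>0)&0xffff = 0x388e
type:16 @ bit 16 → (0x9f74388e>>16)&0xffff = 0x9f74  ←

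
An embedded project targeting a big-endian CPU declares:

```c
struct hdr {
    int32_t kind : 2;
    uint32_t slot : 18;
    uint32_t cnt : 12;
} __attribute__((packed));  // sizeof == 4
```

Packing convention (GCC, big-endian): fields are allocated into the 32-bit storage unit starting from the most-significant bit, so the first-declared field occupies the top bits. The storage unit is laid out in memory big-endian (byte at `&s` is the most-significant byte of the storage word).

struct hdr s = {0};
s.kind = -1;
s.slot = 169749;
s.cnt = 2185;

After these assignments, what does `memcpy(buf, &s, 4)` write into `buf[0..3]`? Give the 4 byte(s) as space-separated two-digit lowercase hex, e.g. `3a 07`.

e9 71 58 89

kind:2 = -1 → 0x3 << 30 → word 0xc0000000
slot:18 = 169749 → 0x29715 << 12 → word 0xe9715000
cnt:12 = 2185 → 0x889 << 0 → word 0xe9715889
word = 0xe9715889 → big-endian bytes:
  [0]=0xe9  [1]=0x71  [2]=0x58  [3]=0x89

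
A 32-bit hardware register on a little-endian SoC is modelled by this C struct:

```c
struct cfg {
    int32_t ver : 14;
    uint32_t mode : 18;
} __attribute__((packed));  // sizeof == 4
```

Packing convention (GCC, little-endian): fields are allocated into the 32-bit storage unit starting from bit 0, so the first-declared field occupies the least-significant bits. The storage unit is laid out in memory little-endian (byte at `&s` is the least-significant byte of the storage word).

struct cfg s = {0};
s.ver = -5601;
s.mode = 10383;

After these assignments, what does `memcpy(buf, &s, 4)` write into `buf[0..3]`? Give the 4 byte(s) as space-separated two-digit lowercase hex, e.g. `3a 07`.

1f ea 23 0a

ver:14 = -5601 → 0x2a1f << 0 → word 0x00002a1f
mode:18 = 10383 → 0x288f << 14 → word 0x0a23ea1f
word = 0x0a23ea1f → little-endian bytes:
  [0]=0x1f  [1]=0xea  [2]=0x23  [3]=0x0a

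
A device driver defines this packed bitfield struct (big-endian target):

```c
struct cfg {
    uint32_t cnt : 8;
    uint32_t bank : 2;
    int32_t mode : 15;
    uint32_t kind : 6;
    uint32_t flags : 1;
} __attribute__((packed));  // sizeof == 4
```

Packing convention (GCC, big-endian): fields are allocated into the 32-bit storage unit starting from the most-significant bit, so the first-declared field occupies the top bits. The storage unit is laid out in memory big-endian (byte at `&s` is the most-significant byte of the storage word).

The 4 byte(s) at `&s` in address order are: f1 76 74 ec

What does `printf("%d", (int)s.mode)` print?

[0]=0xf1 [1]=0x76 [2]=0x74 [3]=0xec (big-endian) → word 0xf17674ec
cnt:8 @ bit 24 → (0xf17674ec>>24)&0xff = 0xf1
bank:2 @ bit 22 → (0xf17674ec>>22)&0x3 = 0x1
mode:15 @ bit 7 → (0xf17674ec>>7)&0x7fff = 0x6ce9  ←
kind:6 @ bit 1 → (0xf17674ec>>1)&0x3f = 0x36
flags:1 @ bit 0 → (0xf17674ec>>0)&0x1 = 0x0
mode signed 15b, MSB=1: 27881 - 32768 = -4887

-4887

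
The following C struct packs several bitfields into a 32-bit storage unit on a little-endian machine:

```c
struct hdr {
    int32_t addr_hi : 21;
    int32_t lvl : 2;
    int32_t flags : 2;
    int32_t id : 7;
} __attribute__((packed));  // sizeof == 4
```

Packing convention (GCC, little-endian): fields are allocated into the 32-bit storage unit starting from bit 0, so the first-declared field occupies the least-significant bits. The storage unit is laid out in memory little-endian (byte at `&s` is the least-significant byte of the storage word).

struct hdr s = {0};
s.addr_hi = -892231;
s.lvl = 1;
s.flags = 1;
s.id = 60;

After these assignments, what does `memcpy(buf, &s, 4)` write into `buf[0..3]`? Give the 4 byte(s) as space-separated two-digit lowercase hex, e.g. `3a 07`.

addr_hi (21b) val=-892231 bits=0x1262b9 at bit 0: 0x001262b9
lvl (2b) val=1 bits=0x1 at bit 21: 0x003262b9
flags (2b) val=1 bits=0x1 at bit 23: 0x00b262b9
id (7b) val=60 bits=0x3c at bit 25: 0x78b262b9
word = 0x78b262b9 → little-endian bytes:
  [0]=0xb9  [1]=0x62  [2]=0xb2  [3]=0x78

b9 62 b2 78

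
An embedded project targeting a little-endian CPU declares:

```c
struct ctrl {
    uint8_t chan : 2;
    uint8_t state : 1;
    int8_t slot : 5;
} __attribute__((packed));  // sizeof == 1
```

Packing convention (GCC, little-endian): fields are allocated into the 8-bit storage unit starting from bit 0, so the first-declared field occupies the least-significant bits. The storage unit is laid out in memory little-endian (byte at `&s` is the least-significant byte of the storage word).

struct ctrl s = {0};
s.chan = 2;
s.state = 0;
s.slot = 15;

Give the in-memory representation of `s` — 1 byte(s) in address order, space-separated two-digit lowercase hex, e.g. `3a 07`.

[0+:2] chan=2 & 0x3 = 0x2; word=0x02
[2+:1] state=0 & 0x1 = 0x0; word=0x02
[3+:5] slot=15 & 0x1f = 0xf; word=0x7a
word = 0x7a → little-endian bytes:
  [0]=0x7a

7a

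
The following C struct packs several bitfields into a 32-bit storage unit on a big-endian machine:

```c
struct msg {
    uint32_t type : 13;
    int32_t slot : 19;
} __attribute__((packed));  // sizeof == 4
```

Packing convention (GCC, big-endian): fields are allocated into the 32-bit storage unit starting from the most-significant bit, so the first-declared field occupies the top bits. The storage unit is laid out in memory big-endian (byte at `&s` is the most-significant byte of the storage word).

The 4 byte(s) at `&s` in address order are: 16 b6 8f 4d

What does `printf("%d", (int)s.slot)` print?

-94387

[0]=0x16 [1]=0xb6 [2]=0x8f [3]=0x4d (big-endian) → word 0x16b68f4d
type:13 @ bit 19 → (0x16b68f4d>>19)&0x1fff = 0x2d6
slot:19 @ bit 0 → (0x16b68f4d>>0)&0x7ffff = 0x68f4d  ←
slot signed 19b, MSB=1: 429901 - 524288 = -94387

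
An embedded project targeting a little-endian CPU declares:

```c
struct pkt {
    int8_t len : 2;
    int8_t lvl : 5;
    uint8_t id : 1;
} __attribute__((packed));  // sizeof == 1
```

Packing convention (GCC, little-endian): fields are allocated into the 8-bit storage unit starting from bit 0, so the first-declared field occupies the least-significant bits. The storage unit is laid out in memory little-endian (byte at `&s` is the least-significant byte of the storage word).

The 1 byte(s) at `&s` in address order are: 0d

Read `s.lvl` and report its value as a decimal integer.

3

[0]=0x0d (little-endian) → word 0x0d
len:2 @ bit 0 → (0x0d>>0)&0x3 = 0x1
lvl:5 @ bit 2 → (0x0d>>2)&0x1f = 0x3  ←
id:1 @ bit 7 → (0x0d>>7)&0x1 = 0x0
lvl signed 5b, MSB=0: value = 3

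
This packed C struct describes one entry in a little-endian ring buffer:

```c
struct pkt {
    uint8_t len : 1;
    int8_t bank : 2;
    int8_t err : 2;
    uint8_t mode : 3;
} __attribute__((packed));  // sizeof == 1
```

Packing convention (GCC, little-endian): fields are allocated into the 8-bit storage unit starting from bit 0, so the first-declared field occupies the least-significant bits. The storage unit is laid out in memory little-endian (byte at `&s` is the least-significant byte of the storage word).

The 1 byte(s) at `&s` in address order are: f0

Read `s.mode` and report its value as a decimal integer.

7

[0]=0xf0 (little-endian) → word 0xf0
len:1 @ bit 0 → (0xf0>>0)&0x1 = 0x0
bank:2 @ bit 1 → (0xf0>>1)&0x3 = 0x0
err:2 @ bit 3 → (0xf0>>3)&0x3 = 0x2
mode:3 @ bit 5 → (0xf0>>5)&0x7 = 0x7  ←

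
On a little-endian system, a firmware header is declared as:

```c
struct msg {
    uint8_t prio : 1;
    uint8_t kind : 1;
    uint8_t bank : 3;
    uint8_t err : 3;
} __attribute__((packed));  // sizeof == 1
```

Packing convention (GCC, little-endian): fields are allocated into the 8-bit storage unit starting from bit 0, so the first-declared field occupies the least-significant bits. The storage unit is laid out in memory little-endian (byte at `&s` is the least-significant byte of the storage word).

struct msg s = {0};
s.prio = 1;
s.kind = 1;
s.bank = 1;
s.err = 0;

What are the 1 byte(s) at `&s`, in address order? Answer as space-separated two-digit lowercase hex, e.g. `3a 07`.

[0+:1] prio=1 & 0x1 = 0x1; word=0x01
[1+:1] kind=1 & 0x1 = 0x1; word=0x03
[2+:3] bank=1 & 0x7 = 0x1; word=0x07
[5+:3] err=0 & 0x7 = 0x0; word=0x07
word = 0x07 → little-endian bytes:
  [0]=0x07

07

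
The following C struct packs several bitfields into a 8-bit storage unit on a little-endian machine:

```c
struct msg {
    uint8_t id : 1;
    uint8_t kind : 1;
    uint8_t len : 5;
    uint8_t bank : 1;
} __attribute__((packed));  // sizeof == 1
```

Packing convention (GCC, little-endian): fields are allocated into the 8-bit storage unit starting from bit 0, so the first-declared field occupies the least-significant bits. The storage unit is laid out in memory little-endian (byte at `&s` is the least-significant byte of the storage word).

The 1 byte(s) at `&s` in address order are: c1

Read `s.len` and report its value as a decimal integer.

16

[0]=0xc1 (little-endian) → word 0xc1
id [0+:1] = (word>>0) & 0x1 = 1
kind [1+:1] = (word>>1) & 0x1 = 0
len [2+:5] = (word>>2) & 0x1f = 16  ←
bank [7+:1] = (word>>7) & 0x1 = 1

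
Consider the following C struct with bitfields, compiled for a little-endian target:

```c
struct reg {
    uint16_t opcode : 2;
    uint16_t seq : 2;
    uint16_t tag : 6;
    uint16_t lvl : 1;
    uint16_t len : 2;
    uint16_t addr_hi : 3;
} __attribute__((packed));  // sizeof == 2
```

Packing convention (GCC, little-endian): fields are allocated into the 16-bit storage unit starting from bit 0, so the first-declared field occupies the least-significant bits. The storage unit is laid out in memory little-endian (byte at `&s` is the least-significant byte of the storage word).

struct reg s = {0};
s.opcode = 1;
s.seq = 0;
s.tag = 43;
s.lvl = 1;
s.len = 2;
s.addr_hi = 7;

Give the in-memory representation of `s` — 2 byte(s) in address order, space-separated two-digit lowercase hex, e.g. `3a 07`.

b1 f6

opcode (2b) val=1 bits=0x1 at bit 0: 0x0001
seq (2b) val=0 bits=0x0 at bit 2: 0x0001
tag (6b) val=43 bits=0x2b at bit 4: 0x02b1
lvl (1b) val=1 bits=0x1 at bit 10: 0x06b1
len (2b) val=2 bits=0x2 at bit 11: 0x16b1
addr_hi (3b) val=7 bits=0x7 at bit 13: 0xf6b1
word = 0xf6b1 → little-endian bytes:
  [0]=0xb1  [1]=0xf6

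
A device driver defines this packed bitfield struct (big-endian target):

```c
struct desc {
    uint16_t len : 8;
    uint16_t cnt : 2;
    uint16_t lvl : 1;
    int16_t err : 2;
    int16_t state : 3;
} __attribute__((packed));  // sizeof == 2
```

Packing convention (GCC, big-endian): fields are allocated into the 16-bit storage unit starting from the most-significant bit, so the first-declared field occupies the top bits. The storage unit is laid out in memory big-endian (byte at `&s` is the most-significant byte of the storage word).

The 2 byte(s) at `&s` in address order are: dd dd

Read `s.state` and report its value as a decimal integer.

-3

[0]=0xdd [1]=0xdd (big-endian) → word 0xdddd
len [8+:8] = (word>>8) & 0xff = 221
cnt [6+:2] = (word>>6) & 0x3 = 3
lvl [5+:1] = (word>>5) & 0x1 = 0
err [3+:2] = (word>>3) & 0x3 = 3
state [0+:3] = (word>>0) & 0x7 = 5  ←
state signed 3b, MSB=1: 5 - 8 = -3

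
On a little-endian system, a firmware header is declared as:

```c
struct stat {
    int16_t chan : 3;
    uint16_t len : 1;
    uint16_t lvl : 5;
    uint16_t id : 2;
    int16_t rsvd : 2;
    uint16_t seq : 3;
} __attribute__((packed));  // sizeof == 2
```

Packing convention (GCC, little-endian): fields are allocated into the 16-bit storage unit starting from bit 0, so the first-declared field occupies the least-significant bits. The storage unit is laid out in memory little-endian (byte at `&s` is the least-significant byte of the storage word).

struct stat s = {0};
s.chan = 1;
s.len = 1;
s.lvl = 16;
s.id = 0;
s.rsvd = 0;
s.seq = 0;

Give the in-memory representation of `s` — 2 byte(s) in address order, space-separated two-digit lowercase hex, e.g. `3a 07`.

chan (3b) val=1 bits=0x1 at bit 0: 0x0001
len (1b) val=1 bits=0x1 at bit 3: 0x0009
lvl (5b) val=16 bits=0x10 at bit 4: 0x0109
id (2b) val=0 bits=0x0 at bit 9: 0x0109
rsvd (2b) val=0 bits=0x0 at bit 11: 0x0109
seq (3b) val=0 bits=0x0 at bit 13: 0x0109
word = 0x0109 → little-endian bytes:
  [0]=0x09  [1]=0x01

09 01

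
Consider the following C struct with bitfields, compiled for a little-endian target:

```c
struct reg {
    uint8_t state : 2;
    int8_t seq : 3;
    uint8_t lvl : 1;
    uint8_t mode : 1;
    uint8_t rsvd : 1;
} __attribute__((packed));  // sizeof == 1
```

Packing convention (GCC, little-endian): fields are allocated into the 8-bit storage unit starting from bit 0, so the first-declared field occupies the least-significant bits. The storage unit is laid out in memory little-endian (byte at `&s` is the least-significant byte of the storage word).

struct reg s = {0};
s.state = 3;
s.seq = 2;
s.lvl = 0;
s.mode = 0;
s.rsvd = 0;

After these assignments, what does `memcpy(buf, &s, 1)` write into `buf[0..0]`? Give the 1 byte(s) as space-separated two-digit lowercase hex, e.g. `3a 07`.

0b

[0+:2] state=3 & 0x3 = 0x3; word=0x03
[2+:3] seq=2 & 0x7 = 0x2; word=0x0b
[5+:1] lvl=0 & 0x1 = 0x0; word=0x0b
[6+:1] mode=0 & 0x1 = 0x0; word=0x0b
[7+:1] rsvd=0 & 0x1 = 0x0; word=0x0b
word = 0x0b → little-endian bytes:
  [0]=0x0b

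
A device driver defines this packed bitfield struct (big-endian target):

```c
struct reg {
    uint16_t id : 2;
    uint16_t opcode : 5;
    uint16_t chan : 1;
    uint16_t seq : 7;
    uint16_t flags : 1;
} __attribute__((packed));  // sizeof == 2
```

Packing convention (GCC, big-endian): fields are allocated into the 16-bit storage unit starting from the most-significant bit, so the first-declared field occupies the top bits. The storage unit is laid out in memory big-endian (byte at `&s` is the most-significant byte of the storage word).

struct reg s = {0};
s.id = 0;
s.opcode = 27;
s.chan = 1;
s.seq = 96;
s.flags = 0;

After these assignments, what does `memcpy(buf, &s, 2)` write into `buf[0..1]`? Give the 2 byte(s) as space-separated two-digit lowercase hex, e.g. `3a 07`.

id (2b) val=0 bits=0x0 at bit 14: 0x0000
opcode (5b) val=27 bits=0x1b at bit 9: 0x3600
chan (1b) val=1 bits=0x1 at bit 8: 0x3700
seq (7b) val=96 bits=0x60 at bit 1: 0x37c0
flags (1b) val=0 bits=0x0 at bit 0: 0x37c0
word = 0x37c0 → big-endian bytes:
  [0]=0x37  [1]=0xc0

37 c0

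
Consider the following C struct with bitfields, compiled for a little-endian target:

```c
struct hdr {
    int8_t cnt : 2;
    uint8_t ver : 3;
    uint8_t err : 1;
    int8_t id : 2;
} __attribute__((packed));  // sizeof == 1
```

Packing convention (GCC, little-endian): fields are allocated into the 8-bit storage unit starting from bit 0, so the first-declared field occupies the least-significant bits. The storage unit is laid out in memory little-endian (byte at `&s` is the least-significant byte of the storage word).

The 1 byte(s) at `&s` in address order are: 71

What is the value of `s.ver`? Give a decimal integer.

4

[0]=0x71 (little-endian) → word 0x71
cnt [0+:2] = (word>>0) & 0x3 = 1
ver [2+:3] = (word>>2) & 0x7 = 4  ←
err [5+:1] = (word>>5) & 0x1 = 1
id [6+:2] = (word>>6) & 0x3 = 1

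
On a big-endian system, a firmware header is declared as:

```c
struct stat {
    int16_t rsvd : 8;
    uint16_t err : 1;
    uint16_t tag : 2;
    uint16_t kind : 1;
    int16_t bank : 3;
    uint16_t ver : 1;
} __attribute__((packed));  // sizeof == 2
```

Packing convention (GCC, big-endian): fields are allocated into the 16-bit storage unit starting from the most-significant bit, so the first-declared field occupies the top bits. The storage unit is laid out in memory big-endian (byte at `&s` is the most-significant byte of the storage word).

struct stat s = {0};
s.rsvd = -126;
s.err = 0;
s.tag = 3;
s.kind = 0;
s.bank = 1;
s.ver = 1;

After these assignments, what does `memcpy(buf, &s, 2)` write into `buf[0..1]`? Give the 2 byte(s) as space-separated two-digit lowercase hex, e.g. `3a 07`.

82 63

rsvd:8 = -126 → 0x82 << 8 → word 0x8200
err:1 = 0 → 0x0 << 7 → word 0x8200
tag:2 = 3 → 0x3 << 5 → word 0x8260
kind:1 = 0 → 0x0 << 4 → word 0x8260
bank:3 = 1 → 0x1 << 1 → word 0x8262
ver:1 = 1 → 0x1 << 0 → word 0x8263
word = 0x8263 → big-endian bytes:
  [0]=0x82  [1]=0x63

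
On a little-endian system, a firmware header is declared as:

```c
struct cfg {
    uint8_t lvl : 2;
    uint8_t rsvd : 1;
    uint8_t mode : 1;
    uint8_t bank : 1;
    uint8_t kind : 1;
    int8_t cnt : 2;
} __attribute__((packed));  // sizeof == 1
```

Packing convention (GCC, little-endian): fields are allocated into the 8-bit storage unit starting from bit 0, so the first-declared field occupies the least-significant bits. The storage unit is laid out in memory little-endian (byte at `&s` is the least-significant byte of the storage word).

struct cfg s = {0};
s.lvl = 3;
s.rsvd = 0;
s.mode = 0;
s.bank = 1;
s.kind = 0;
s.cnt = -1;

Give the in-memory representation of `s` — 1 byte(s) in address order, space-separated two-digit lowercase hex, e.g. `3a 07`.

d3

[0+:2] lvl=3 & 0x3 = 0x3; word=0x03
[2+:1] rsvd=0 & 0x1 = 0x0; word=0x03
[3+:1] mode=0 & 0x1 = 0x0; word=0x03
[4+:1] bank=1 & 0x1 = 0x1; word=0x13
[5+:1] kind=0 & 0x1 = 0x0; word=0x13
[6+:2] cnt=-1 & 0x3 = 0x3; word=0xd3
word = 0xd3 → little-endian bytes:
  [0]=0xd3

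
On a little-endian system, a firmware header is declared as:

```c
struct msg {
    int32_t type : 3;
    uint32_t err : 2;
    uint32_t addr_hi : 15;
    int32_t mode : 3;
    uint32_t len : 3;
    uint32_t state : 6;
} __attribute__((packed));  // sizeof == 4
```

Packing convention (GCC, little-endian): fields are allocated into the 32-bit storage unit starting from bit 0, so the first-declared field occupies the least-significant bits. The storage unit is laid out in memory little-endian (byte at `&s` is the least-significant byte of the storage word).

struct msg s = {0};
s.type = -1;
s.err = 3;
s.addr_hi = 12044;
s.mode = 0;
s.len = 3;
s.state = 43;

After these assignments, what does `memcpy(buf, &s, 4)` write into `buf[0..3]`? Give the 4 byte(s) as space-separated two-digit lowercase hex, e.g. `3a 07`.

9f e1 85 ad

[0+:3] type=-1 & 0x7 = 0x7; word=0x00000007
[3+:2] err=3 & 0x3 = 0x3; word=0x0000001f
[5+:15] addr_hi=12044 & 0x7fff = 0x2f0c; word=0x0005e19f
[20+:3] mode=0 & 0x7 = 0x0; word=0x0005e19f
[23+:3] len=3 & 0x7 = 0x3; word=0x0185e19f
[26+:6] state=43 & 0x3f = 0x2b; word=0xad85e19f
word = 0xad85e19f → little-endian bytes:
  [0]=0x9f  [1]=0xe1  [2]=0x85  [3]=0xad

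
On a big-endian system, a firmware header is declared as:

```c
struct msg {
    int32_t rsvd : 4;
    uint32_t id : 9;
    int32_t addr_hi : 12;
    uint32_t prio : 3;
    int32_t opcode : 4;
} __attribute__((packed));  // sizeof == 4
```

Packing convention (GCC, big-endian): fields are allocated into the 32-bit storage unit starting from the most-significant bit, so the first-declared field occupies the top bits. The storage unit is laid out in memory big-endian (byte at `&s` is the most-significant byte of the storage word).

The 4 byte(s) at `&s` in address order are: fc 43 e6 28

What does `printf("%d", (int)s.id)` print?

[0]=0xfc [1]=0x43 [2]=0xe6 [3]=0x28 (big-endian) → word 0xfc43e628
rsvd:4 @ bit 28 → (0xfc43e628>>28)&0xf = 0xf
id:9 @ bit 19 → (0xfc43e628>>19)&0x1ff = 0x188  ←
addr_hi:12 @ bit 7 → (0xfc43e628>>7)&0xfff = 0x7cc
prio:3 @ bit 4 → (0xfc43e628>>4)&0x7 = 0x2
opcode:4 @ bit 0 → (0xfc43e628>>0)&0xf = 0x8

392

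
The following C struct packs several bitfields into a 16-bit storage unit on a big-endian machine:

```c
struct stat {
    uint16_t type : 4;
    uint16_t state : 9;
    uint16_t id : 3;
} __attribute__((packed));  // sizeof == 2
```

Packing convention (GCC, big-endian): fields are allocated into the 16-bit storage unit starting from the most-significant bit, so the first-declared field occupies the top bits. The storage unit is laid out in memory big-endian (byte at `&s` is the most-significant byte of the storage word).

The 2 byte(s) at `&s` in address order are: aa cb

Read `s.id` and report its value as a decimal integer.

3

[0]=0xaa [1]=0xcb (big-endian) → word 0xaacb
type:4 @ bit 12 → (0xaacb>>12)&0xf = 0xa
state:9 @ bit 3 → (0xaacb>>3)&0x1ff = 0x159
id:3 @ bit 0 → (0xaacb>>0)&0x7 = 0x3  ←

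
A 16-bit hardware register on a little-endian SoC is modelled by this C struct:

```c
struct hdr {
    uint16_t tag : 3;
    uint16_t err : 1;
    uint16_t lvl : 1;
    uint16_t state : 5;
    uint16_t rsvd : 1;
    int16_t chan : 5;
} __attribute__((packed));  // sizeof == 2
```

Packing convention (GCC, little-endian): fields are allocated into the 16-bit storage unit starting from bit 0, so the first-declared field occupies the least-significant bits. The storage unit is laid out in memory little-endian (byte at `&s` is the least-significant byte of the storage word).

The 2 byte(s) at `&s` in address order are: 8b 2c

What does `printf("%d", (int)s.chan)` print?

5

[0]=0x8b [1]=0x2c (little-endian) → word 0x2c8b
tag [0+:3] = (word>>0) & 0x7 = 3
err [3+:1] = (word>>3) & 0x1 = 1
lvl [4+:1] = (word>>4) & 0x1 = 0
state [5+:5] = (word>>5) & 0x1f = 4
rsvd [10+:1] = (word>>10) & 0x1 = 1
chan [11+:5] = (word>>11) & 0x1f = 5  ←
chan signed 5b, MSB=0: value = 5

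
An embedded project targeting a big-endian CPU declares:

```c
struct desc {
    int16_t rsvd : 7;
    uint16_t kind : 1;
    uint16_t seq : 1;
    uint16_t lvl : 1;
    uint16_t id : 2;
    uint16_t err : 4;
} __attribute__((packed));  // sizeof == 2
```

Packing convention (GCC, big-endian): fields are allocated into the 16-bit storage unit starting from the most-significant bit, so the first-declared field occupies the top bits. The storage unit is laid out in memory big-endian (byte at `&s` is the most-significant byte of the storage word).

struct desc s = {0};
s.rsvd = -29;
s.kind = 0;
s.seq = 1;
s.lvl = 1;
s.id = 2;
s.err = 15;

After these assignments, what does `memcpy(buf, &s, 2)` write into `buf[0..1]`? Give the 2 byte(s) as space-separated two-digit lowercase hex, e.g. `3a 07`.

c6 ef

rsvd (7b) val=-29 bits=0x63 at bit 9: 0xc600
kind (1b) val=0 bits=0x0 at bit 8: 0xc600
seq (1b) val=1 bits=0x1 at bit 7: 0xc680
lvl (1b) val=1 bits=0x1 at bit 6: 0xc6c0
id (2b) val=2 bits=0x2 at bit 4: 0xc6e0
err (4b) val=15 bits=0xf at bit 0: 0xc6ef
word = 0xc6ef → big-endian bytes:
  [0]=0xc6  [1]=0xef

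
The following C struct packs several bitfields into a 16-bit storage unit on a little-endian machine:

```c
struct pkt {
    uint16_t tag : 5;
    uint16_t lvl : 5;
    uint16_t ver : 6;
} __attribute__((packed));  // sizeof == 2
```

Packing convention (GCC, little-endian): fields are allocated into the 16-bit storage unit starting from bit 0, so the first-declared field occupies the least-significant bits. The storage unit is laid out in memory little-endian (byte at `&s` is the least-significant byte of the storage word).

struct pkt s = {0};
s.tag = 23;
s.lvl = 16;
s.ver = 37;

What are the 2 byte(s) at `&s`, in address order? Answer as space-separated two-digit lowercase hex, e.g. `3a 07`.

17 96

[0+:5] tag=23 & 0x1f = 0x17; word=0x0017
[5+:5] lvl=16 & 0x1f = 0x10; word=0x0217
[10+:6] ver=37 & 0x3f = 0x25; word=0x9617
word = 0x9617 → little-endian bytes:
  [0]=0x17  [1]=0x96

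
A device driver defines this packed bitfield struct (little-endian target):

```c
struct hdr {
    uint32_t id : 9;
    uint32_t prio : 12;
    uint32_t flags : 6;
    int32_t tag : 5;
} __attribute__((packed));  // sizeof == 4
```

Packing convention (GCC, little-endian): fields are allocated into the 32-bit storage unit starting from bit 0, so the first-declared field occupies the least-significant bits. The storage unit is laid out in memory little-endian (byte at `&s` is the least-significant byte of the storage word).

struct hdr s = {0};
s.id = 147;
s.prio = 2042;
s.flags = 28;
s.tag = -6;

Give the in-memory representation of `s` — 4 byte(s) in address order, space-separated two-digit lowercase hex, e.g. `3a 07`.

[0+:9] id=147 & 0x1ff = 0x93; word=0x00000093
[9+:12] prio=2042 & 0xfff = 0x7fa; word=0x000ff493
[21+:6] flags=28 & 0x3f = 0x1c; word=0x038ff493
[27+:5] tag=-6 & 0x1f = 0x1a; word=0xd38ff493
word = 0xd38ff493 → little-endian bytes:
  [0]=0x93  [1]=0xf4  [2]=0x8f  [3]=0xd3

93 f4 8f d3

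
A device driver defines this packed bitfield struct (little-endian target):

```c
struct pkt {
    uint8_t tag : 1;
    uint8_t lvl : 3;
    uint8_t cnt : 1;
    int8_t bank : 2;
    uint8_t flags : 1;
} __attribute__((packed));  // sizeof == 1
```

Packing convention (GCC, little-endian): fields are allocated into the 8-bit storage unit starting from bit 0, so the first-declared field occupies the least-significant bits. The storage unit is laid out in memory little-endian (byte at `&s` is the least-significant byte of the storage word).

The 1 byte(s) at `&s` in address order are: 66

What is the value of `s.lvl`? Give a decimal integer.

3

[0]=0x66 (little-endian) → word 0x66
tag [0+:1] = (word>>0) & 0x1 = 0
lvl [1+:3] = (word>>1) & 0x7 = 3  ←
cnt [4+:1] = (word>>4) & 0x1 = 0
bank [5+:2] = (word>>5) & 0x3 = 3
flags [7+:1] = (word>>7) & 0x1 = 0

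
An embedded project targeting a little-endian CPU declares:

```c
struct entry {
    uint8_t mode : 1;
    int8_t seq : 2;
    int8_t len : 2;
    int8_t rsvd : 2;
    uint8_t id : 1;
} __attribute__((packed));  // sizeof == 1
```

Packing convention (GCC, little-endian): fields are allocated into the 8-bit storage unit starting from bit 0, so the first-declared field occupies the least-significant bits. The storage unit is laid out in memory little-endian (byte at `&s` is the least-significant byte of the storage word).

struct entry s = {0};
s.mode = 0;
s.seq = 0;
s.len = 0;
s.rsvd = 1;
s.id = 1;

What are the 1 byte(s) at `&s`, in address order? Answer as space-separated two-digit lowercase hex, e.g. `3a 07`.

[0+:1] mode=0 & 0x1 = 0x0; word=0x00
[1+:2] seq=0 & 0x3 = 0x0; word=0x00
[3+:2] len=0 & 0x3 = 0x0; word=0x00
[5+:2] rsvd=1 & 0x3 = 0x1; word=0x20
[7+:1] id=1 & 0x1 = 0x1; word=0xa0
word = 0xa0 → little-endian bytes:
  [0]=0xa0

a0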